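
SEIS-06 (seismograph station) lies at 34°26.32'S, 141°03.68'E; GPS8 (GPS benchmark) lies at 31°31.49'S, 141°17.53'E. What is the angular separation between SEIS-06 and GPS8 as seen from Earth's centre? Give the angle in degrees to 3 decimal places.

2.920°

SEIS-06: φ = -34.43867°, λ = +141.06133°
GPS8: φ = -31.52483°, λ = +141.29217°
Δφ = 2.9138°,  Δλ = 0.2308°
a = sin²(Δφ/2) + cos φ₁ cos φ₂ sin²(Δλ/2) = 0.000649
c = 2·arcsin(√a) = 0.050968 rad = 2.9203°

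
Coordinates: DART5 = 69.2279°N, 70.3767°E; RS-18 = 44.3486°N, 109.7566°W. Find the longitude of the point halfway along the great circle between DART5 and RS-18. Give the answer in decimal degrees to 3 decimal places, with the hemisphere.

Bx = cos φ₂ cos Δλ = -0.715098,  By = cos φ₂ sin Δλ = 0.001664
φₘ = atan2(sin φ₁ + sin φ₂, √((cos φ₁ + Bx)² + By²)) = 77.56029°
λₘ = λ₁ + atan2(By, cos φ₁ + Bx) = -109.88776°

109.888°W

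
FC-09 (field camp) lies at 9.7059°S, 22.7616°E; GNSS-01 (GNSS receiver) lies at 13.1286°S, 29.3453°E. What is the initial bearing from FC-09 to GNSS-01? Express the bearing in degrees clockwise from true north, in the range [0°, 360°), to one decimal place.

Δλ = 6.5837°
y = sin Δλ · cos φ₂ = 0.111658
x = cos φ₁ sin φ₂ − sin φ₁ cos φ₂ cos Δλ = -0.060785
θ = atan2(y, x) = 118.5631° → 118.5631° (mod 360°)

118.6°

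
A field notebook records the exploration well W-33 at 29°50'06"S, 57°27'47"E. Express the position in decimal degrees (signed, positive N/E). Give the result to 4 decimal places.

lat: 29.8350° S → -29.8350°
lon: 57.4631° E → +57.4631°

-29.8350°, +57.4631°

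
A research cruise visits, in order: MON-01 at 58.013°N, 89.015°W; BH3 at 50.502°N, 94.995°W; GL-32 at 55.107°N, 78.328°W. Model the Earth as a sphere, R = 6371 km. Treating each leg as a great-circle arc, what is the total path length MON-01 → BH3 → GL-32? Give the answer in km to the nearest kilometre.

2148 km

MON-01→BH3: c = 0.144443 rad, d = 920.24 km
BH3→GL-32: c = 0.192726 rad, d = 1227.86 km
Total = 920.24 + 1227.86 = 2148.10 km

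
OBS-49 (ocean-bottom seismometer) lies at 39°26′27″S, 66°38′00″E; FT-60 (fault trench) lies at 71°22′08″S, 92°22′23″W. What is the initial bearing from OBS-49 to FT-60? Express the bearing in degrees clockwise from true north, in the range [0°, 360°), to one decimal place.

187.1°

OBS-49: φ = -39.44083°, λ = +66.63333°
FT-60: φ = -71.36889°, λ = -92.37306°
Δλ = -159.0064°
y = sin Δλ · cos φ₂ = -0.114456
x = cos φ₁ sin φ₂ − sin φ₁ cos φ₂ cos Δλ = -0.921293
θ = atan2(y, x) = -172.9182° → 187.0818° (mod 360°)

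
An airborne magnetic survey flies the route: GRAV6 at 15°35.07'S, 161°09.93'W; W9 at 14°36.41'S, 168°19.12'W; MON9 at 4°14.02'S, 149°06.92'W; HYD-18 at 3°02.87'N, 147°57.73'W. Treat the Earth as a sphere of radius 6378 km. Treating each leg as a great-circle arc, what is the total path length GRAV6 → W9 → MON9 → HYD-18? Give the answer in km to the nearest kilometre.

3998 km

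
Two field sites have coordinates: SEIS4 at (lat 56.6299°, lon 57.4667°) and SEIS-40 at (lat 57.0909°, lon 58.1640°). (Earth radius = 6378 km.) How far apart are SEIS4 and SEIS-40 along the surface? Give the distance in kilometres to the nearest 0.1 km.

Δφ = 0.4610°,  Δλ = 0.6973°
a = sin²(Δφ/2) + cos φ₁ cos φ₂ sin²(Δλ/2) = 0.000027
c = 2·arcsin(√a) = 0.010440 rad = 0.5982°
d = R·c = 6378 × 0.010440 = 66.6 km

66.6 km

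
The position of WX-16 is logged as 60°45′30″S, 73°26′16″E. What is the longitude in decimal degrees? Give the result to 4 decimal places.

73° + 26′/60 + 16″/3600 = 73 + 0.43333 + 0.00444 = 73.4378°

73.4378°E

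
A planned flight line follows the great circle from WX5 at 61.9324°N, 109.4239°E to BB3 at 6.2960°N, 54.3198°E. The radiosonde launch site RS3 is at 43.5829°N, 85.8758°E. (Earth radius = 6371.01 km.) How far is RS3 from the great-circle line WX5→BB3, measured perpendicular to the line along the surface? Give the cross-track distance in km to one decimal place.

568.4 km

δ₁₃ = central angle WX5→RS3 = 0.400743 rad  (haversine)
θ₁₃ = bearing WX5→RS3 = 227.890°,  θ₁₂ = bearing WX5→BB3 = 241.093°
dₓₜ = R·arcsin(sin δ₁₃ · sin(θ₁₃ − θ₁₂)) = 6371.01·arcsin(0.39010·sin(-13.203°)) = -568.417 km
|dₓₜ| = 568.417 km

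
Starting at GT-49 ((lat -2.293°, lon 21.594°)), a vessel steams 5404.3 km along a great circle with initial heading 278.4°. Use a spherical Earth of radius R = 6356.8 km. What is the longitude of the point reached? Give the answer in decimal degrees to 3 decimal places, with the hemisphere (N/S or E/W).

δ = d/R = 5404.3/6356.8 = 0.850160 rad
φ₂ = arcsin(sin φ₁ cos δ + cos φ₁ sin δ cos θ)
   = arcsin(-0.04001·0.65986 + 0.99920·0.75139·0.14608) = 4.77689°
λ₂ = λ₁ + atan2(sin θ sin δ cos φ₁, cos δ − sin φ₁ sin φ₂) = -26.64389°

26.644°W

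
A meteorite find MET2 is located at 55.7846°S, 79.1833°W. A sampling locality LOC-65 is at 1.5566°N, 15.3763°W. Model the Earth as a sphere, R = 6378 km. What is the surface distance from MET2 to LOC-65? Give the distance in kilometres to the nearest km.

8567 km

Δφ = 57.3412°,  Δλ = 63.8070°
a = sin²(Δφ/2) + cos φ₁ cos φ₂ sin²(Δλ/2) = 0.387178
c = 2·arcsin(√a) = 1.343191 rad = 76.9592°
d = R·c = 6378 × 1.343191 = 8566.9 km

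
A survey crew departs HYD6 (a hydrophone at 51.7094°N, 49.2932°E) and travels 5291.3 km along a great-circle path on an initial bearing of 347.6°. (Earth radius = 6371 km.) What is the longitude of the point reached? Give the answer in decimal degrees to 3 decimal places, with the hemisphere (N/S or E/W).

δ = d/R = 5291.3/6371 = 0.830529 rad
φ₂ = arcsin(sin φ₁ cos δ + cos φ₁ sin δ cos θ)
   = arcsin(0.78488·0.67449 + 0.61965·0.73829·0.97667) = 77.47389°
λ₂ = λ₁ + atan2(sin θ sin δ cos φ₁, cos δ − sin φ₁ sin φ₂) = -83.73884°

83.739°W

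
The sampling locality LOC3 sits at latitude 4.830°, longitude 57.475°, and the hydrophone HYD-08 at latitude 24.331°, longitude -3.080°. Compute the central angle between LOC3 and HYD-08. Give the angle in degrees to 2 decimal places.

Δφ = 19.5010°,  Δλ = -60.5550°
a = sin²(Δφ/2) + cos φ₁ cos φ₂ sin²(Δλ/2) = 0.259487
c = 2·arcsin(√a) = 1.068972 rad = 61.2476°

61.25°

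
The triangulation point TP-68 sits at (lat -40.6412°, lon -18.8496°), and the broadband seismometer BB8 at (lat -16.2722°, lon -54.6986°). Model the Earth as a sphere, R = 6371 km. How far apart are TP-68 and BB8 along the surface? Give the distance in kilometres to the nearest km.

4379 km

Δφ = 24.3690°,  Δλ = -35.8490°
a = sin²(Δφ/2) + cos φ₁ cos φ₂ sin²(Δλ/2) = 0.113540
c = 2·arcsin(√a) = 0.687366 rad = 39.3832°
d = R·c = 6371 × 0.687366 = 4379.2 km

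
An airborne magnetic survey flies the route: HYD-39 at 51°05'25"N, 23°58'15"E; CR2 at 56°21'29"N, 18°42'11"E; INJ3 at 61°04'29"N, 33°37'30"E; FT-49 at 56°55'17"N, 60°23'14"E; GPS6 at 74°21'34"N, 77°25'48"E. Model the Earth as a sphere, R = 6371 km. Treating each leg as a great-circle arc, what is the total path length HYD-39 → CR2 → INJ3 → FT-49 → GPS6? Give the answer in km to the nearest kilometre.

HYD-39: φ = +51.09028°, λ = +23.97083°
CR2: φ = +56.35806°, λ = +18.70306°
INJ3: φ = +61.07472°, λ = +33.62500°
FT-49: φ = +56.92139°, λ = +60.38722°
GPS6: φ = +74.35944°, λ = +77.43000°
HYD-39→CR2: c = 0.106757 rad, d = 680.15 km
CR2→INJ3: c = 0.157787 rad, d = 1005.26 km
INJ3→FT-49: c = 0.249253 rad, d = 1587.99 km
FT-49→GPS6: c = 0.325222 rad, d = 2071.99 km
Total = 680.15 + 1005.26 + 1587.99 + 2071.99 = 5345.39 km

5345 km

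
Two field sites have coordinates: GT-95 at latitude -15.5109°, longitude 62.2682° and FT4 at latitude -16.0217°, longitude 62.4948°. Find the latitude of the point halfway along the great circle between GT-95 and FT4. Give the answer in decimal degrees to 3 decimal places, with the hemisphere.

15.766°S

Bx = cos φ₂ cos Δλ = 0.961150,  By = cos φ₂ sin Δλ = 0.003801
φₘ = atan2(sin φ₁ + sin φ₂, √((cos φ₁ + Bx)² + By²)) = -15.76633°
λₘ = λ₁ + atan2(By, cos φ₁ + Bx) = 62.38136°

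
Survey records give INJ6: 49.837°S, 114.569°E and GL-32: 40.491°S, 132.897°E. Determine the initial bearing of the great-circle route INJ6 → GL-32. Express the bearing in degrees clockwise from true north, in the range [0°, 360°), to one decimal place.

Δλ = 18.3280°
y = sin Δλ · cos φ₂ = 0.239147
x = cos φ₁ sin φ₂ − sin φ₁ cos φ₂ cos Δλ = 0.132913
θ = atan2(y, x) = 60.9355° → 60.9355° (mod 360°)

60.9°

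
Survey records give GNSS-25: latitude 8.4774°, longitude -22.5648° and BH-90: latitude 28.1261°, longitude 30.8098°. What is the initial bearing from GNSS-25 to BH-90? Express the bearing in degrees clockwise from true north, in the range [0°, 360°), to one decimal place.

Δλ = 53.3746°
y = sin Δλ · cos φ₂ = 0.707781
x = cos φ₁ sin φ₂ − sin φ₁ cos φ₂ cos Δλ = 0.388701
θ = atan2(y, x) = 61.2252° → 61.2252° (mod 360°)

61.2°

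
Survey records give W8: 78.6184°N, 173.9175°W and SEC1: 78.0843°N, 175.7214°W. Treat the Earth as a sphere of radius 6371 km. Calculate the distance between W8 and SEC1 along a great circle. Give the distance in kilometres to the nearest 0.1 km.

Δφ = -0.5341°,  Δλ = -1.8039°
a = sin²(Δφ/2) + cos φ₁ cos φ₂ sin²(Δλ/2) = 0.000032
c = 2·arcsin(√a) = 0.011282 rad = 0.6464°
d = R·c = 6371 × 0.011282 = 71.9 km

71.9 km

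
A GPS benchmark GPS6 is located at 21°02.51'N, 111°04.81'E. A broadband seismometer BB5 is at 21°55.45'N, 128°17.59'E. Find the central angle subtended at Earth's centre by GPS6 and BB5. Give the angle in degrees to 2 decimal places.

16.03°

GPS6: φ = +21.04183°, λ = +111.08017°
BB5: φ = +21.92417°, λ = +128.29317°
Δφ = 0.8823°,  Δλ = 17.2130°
a = sin²(Δφ/2) + cos φ₁ cos φ₂ sin²(Δλ/2) = 0.019449
c = 2·arcsin(√a) = 0.279830 rad = 16.0331°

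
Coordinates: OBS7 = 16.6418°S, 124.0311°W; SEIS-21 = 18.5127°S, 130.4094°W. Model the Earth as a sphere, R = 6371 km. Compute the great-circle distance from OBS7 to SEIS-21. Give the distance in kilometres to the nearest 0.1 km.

707.3 km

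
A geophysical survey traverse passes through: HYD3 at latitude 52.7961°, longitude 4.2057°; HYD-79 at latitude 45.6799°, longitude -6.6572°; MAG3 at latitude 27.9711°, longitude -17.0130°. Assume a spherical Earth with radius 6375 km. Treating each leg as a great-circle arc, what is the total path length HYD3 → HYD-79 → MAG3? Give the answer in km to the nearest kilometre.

3287 km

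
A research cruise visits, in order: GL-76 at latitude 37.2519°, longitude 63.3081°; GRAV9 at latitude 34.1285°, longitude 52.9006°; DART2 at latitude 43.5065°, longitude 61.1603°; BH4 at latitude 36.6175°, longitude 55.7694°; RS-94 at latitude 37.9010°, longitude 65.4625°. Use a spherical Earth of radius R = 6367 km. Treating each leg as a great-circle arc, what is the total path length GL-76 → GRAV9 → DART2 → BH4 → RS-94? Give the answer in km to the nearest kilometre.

GL-76→GRAV9: c = 0.157170 rad, d = 1000.70 km
GRAV9→DART2: c = 0.198279 rad, d = 1262.44 km
DART2→BH4: c = 0.140075 rad, d = 891.86 km
BH4→RS-94: c = 0.136433 rad, d = 868.67 km
Total = 1000.70 + 1262.44 + 891.86 + 868.67 = 4023.67 km

4024 km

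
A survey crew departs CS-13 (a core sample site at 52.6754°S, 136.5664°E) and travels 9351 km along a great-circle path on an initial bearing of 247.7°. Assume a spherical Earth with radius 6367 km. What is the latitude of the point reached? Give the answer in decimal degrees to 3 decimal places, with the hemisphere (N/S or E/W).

δ = d/R = 9351/6367 = 1.468667 rad
φ₂ = arcsin(sin φ₁ cos δ + cos φ₁ sin δ cos θ)
   = arcsin(-0.79521·0.10195 + 0.60633·0.99479·-0.37946) = -18.05625°
λ₂ = λ₁ + atan2(sin θ sin δ cos φ₁, cos δ − sin φ₁ sin φ₂) = 32.04710°

18.056°S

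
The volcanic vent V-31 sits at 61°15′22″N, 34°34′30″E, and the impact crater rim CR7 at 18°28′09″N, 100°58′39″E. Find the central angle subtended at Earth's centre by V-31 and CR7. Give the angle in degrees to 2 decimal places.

62.59°

V-31: φ = +61.25611°, λ = +34.57500°
CR7: φ = +18.46917°, λ = +100.97750°
Δφ = -42.7869°,  Δλ = 66.4025°
a = sin²(Δφ/2) + cos φ₁ cos φ₂ sin²(Δλ/2) = 0.269825
c = 2·arcsin(√a) = 1.092407 rad = 62.5903°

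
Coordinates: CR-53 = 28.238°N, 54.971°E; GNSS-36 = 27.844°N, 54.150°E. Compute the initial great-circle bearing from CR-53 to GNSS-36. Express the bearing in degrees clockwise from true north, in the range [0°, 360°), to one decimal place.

Δλ = -0.8210°
y = sin Δλ · cos φ₂ = -0.012670
x = cos φ₁ sin φ₂ − sin φ₁ cos φ₂ cos Δλ = -0.006834
θ = atan2(y, x) = -118.3408° → 241.6592° (mod 360°)

241.7°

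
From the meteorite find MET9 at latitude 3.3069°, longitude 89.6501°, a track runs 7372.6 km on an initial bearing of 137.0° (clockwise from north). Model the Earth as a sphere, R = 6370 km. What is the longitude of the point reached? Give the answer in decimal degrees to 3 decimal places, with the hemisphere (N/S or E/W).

144.504°E

δ = d/R = 7372.6/6370 = 1.157394 rad
φ₂ = arcsin(sin φ₁ cos δ + cos φ₁ sin δ cos θ)
   = arcsin(0.05768·0.40173 + 0.99833·0.91576·-0.73135) = -40.19983°
λ₂ = λ₁ + atan2(sin θ sin δ cos φ₁, cos δ − sin φ₁ sin φ₂) = 144.50385°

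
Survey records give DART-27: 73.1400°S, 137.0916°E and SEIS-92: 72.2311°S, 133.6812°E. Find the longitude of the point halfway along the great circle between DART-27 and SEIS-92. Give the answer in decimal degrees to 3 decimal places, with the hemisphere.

135.343°E

Bx = cos φ₂ cos Δλ = 0.304638,  By = cos φ₂ sin Δλ = -0.018154
φₘ = atan2(sin φ₁ + sin φ₂, √((cos φ₁ + Bx)² + By²)) = -72.69275°
λₘ = λ₁ + atan2(By, cos φ₁ + Bx) = 135.34300°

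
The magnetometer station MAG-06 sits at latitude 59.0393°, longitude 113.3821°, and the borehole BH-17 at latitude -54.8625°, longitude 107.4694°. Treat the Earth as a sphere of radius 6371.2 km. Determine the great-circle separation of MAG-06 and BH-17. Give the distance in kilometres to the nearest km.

12677 km

Δφ = -113.9018°,  Δλ = -5.9127°
a = sin²(Δφ/2) + cos φ₁ cos φ₂ sin²(Δλ/2) = 0.703373
c = 2·arcsin(√a) = 1.989685 rad = 114.0006°
d = R·c = 6371.2 × 1.989685 = 12676.7 km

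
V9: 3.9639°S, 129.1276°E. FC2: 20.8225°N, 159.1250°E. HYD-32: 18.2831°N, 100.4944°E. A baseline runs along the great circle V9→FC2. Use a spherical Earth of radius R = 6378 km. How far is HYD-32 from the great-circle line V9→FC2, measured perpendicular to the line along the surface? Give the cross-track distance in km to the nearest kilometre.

3936 km

δ₁₃ = central angle V9→HYD-32 = 0.627126 rad  (haversine)
θ₁₃ = bearing V9→HYD-32 = 309.160°,  θ₁₂ = bearing V9→FC2 = 48.697°
dₓₜ = R·arcsin(sin δ₁₃ · sin(θ₁₃ − θ₁₂)) = 6378·arcsin(0.58682·sin(260.463°)) = -3936.159 km
|dₓₜ| = 3936.159 km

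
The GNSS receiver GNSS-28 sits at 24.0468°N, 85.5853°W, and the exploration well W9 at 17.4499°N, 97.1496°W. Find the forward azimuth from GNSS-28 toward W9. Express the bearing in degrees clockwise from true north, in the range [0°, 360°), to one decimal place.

240.8°

Δλ = -11.5643°
y = sin Δλ · cos φ₂ = -0.191242
x = cos φ₁ sin φ₂ − sin φ₁ cos φ₂ cos Δλ = -0.106992
θ = atan2(y, x) = -119.2253° → 240.7747° (mod 360°)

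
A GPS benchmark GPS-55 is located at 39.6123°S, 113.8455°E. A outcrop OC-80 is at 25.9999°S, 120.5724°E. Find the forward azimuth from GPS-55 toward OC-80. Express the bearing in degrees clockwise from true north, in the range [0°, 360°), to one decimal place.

24.5°

Δλ = 6.7269°
y = sin Δλ · cos φ₂ = 0.105282
x = cos φ₁ sin φ₂ − sin φ₁ cos φ₂ cos Δλ = 0.231407
θ = atan2(y, x) = 24.4639° → 24.4639° (mod 360°)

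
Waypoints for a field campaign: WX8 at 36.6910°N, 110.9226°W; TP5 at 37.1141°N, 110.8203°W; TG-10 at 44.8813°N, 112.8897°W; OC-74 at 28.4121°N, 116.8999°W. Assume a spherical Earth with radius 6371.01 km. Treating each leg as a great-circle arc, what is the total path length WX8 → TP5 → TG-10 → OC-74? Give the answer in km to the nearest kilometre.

WX8→TP5: c = 0.007521 rad, d = 47.92 km
TP5→TG-10: c = 0.138263 rad, d = 880.88 km
TG-10→OC-74: c = 0.292776 rad, d = 1865.28 km
Total = 47.92 + 880.88 + 1865.28 = 2794.07 km

2794 km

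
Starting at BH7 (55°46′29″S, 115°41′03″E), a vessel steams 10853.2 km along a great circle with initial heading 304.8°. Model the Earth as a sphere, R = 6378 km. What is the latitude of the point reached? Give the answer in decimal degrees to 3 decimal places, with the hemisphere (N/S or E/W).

25.223°N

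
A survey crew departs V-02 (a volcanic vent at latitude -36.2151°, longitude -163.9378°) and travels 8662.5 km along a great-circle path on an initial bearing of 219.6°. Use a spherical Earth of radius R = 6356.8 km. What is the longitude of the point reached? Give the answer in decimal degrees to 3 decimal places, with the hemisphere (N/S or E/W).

δ = d/R = 8662.5/6356.8 = 1.362714 rad
φ₂ = arcsin(sin φ₁ cos δ + cos φ₁ sin δ cos θ)
   = arcsin(-0.59082·0.20658 + 0.80680·0.97843·-0.77051) = -46.91134°
λ₂ = λ₁ + atan2(sin θ sin δ cos φ₁, cos δ − sin φ₁ sin φ₂) = 81.98076°

81.981°E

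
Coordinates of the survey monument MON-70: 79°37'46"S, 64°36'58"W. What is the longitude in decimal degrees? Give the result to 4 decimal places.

64° + 36′/60 + 58″/3600 = 64 + 0.60000 + 0.01611 = 64.6161°

64.6161°W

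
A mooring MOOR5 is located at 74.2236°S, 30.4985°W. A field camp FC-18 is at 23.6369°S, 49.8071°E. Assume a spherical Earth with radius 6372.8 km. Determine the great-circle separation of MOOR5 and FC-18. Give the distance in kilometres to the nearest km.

7193 km

Δφ = 50.5867°,  Δλ = 80.3056°
a = sin²(Δφ/2) + cos φ₁ cos φ₂ sin²(Δλ/2) = 0.286111
c = 2·arcsin(√a) = 1.128763 rad = 64.6734°
d = R·c = 6372.8 × 1.128763 = 7193.4 km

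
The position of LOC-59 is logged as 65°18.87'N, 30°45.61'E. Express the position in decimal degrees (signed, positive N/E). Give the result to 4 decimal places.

lat: 65.3145° N → +65.3145°
lon: 30.7602° E → +30.7602°

+65.3145°, +30.7602°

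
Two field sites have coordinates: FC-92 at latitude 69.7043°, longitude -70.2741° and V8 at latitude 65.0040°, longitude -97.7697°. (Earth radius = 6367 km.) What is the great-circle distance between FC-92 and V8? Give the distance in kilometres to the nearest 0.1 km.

1272.9 km

Δφ = -4.7003°,  Δλ = -27.4956°
a = sin²(Δφ/2) + cos φ₁ cos φ₂ sin²(Δλ/2) = 0.009959
c = 2·arcsin(√a) = 0.199926 rad = 11.4549°
d = R·c = 6367 × 0.199926 = 1272.9 km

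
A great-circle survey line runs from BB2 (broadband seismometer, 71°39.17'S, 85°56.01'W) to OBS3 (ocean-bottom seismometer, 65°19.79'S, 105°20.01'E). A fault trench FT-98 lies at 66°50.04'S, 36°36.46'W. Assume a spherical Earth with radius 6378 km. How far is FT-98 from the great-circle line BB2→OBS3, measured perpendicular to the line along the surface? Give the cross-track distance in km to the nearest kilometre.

1955 km

BB2: φ = -71.65283°, λ = -85.93350°
OBS3: φ = -65.32983°, λ = +105.33350°
FT-98: φ = -66.83400°, λ = -36.60767°
δ₁₃ = central angle BB2→FT-98 = 0.306677 rad  (haversine)
θ₁₃ = bearing BB2→FT-98 = 98.770°,  θ₁₂ = bearing BB2→OBS3 = 186.893°
dₓₜ = R·arcsin(sin δ₁₃ · sin(θ₁₃ − θ₁₂)) = 6378·arcsin(0.30189·sin(-88.123°)) = -1954.903 km
|dₓₜ| = 1954.903 km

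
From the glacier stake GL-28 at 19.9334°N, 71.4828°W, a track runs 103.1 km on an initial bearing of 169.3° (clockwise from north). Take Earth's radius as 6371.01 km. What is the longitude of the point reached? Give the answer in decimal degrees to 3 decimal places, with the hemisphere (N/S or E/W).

71.301°W

δ = d/R = 103.1/6371.01 = 0.016183 rad
φ₂ = arcsin(sin φ₁ cos δ + cos φ₁ sin δ cos θ)
   = arcsin(0.34093·0.99987 + 0.94009·0.01618·-0.98261) = 19.02223°
λ₂ = λ₁ + atan2(sin θ sin δ cos φ₁, cos δ − sin φ₁ sin φ₂) = -71.30071°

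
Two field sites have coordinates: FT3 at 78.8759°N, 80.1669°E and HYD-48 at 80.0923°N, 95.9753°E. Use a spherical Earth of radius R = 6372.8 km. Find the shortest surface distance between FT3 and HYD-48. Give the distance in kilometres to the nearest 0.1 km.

346.9 km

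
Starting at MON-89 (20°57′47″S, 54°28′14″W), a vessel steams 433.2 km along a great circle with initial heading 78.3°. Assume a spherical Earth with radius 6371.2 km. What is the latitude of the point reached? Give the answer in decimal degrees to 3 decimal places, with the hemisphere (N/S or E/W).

MON-89: φ = -20.96306°, λ = -54.47056°
δ = d/R = 433.2/6371.2 = 0.067993 rad
φ₂ = arcsin(sin φ₁ cos δ + cos φ₁ sin δ cos θ)
   = arcsin(-0.35777·0.99769 + 0.93381·0.06794·0.20279) = -20.12525°
λ₂ = λ₁ + atan2(sin θ sin δ cos φ₁, cos δ − sin φ₁ sin φ₂) = -50.40742°

20.125°S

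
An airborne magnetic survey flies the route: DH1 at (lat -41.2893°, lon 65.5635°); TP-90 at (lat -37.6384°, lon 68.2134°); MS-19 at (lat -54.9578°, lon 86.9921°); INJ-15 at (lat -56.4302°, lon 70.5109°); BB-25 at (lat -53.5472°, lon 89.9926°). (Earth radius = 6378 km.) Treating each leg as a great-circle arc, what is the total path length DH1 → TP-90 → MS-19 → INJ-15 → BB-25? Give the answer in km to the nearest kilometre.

5183 km

DH1→TP-90: c = 0.073033 rad, d = 465.80 km
TP-90→MS-19: c = 0.375138 rad, d = 2392.63 km
MS-19→INJ-15: c = 0.163738 rad, d = 1044.32 km
INJ-15→BB-25: c = 0.200713 rad, d = 1280.15 km
Total = 465.80 + 2392.63 + 1044.32 + 1280.15 = 5182.90 km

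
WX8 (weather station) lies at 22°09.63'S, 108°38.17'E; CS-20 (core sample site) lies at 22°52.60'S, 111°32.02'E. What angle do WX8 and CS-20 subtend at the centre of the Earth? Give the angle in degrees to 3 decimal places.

2.771°

WX8: φ = -22.16050°, λ = +108.63617°
CS-20: φ = -22.87667°, λ = +111.53367°
Δφ = -0.7162°,  Δλ = 2.8975°
a = sin²(Δφ/2) + cos φ₁ cos φ₂ sin²(Δλ/2) = 0.000584
c = 2·arcsin(√a) = 0.048357 rad = 2.7707°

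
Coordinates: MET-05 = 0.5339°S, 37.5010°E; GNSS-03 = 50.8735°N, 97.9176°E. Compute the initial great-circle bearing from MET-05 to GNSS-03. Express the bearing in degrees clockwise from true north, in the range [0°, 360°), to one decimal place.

35.2°

Δλ = 60.4166°
y = sin Δλ · cos φ₂ = 0.548772
x = cos φ₁ sin φ₂ − sin φ₁ cos φ₂ cos Δλ = 0.778624
θ = atan2(y, x) = 35.1761° → 35.1761° (mod 360°)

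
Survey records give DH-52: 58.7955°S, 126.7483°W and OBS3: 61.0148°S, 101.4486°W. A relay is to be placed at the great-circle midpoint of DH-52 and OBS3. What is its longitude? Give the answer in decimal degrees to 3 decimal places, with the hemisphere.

114.528°W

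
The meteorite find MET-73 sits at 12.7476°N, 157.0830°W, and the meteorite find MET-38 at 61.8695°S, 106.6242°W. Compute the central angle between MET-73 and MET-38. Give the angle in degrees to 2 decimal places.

84.37°

Δφ = -74.6171°,  Δλ = 50.4588°
a = sin²(Δφ/2) + cos φ₁ cos φ₂ sin²(Δλ/2) = 0.450915
c = 2·arcsin(√a) = 1.472468 rad = 84.3662°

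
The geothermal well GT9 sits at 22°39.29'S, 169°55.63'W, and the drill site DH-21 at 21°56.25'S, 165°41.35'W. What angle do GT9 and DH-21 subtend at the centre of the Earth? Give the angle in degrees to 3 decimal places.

GT9: φ = -22.65483°, λ = -169.92717°
DH-21: φ = -21.93750°, λ = -165.68917°
Δφ = 0.7173°,  Δλ = 4.2380°
a = sin²(Δφ/2) + cos φ₁ cos φ₂ sin²(Δλ/2) = 0.001210
c = 2·arcsin(√a) = 0.069570 rad = 3.9861°

3.986°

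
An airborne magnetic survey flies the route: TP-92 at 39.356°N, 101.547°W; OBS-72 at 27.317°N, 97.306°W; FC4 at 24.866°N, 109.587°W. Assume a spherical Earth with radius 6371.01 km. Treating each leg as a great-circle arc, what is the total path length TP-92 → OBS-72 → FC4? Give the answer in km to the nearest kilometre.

TP-92→OBS-72: c = 0.218956 rad, d = 1394.97 km
OBS-72→FC4: c = 0.197102 rad, d = 1255.74 km
Total = 1394.97 + 1255.74 = 2650.71 km

2651 km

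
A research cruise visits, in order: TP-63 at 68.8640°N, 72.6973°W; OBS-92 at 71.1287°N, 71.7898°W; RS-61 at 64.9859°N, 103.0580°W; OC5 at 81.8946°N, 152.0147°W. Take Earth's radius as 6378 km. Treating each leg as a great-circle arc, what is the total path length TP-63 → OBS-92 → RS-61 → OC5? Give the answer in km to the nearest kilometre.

TP-63→OBS-92: c = 0.039895 rad, d = 254.45 km
OBS-92→RS-61: c = 0.226792 rad, d = 1446.48 km
RS-61→OC5: c = 0.358859 rad, d = 2288.80 km
Total = 254.45 + 1446.48 + 2288.80 = 3989.73 km

3990 km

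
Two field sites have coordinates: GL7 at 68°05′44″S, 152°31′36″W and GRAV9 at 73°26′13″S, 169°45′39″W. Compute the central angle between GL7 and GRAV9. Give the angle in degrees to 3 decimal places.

7.743°

GL7: φ = -68.09556°, λ = -152.52667°
GRAV9: φ = -73.43694°, λ = -169.76083°
Δφ = -5.3414°,  Δλ = -17.2342°
a = sin²(Δφ/2) + cos φ₁ cos φ₂ sin²(Δλ/2) = 0.004559
c = 2·arcsin(√a) = 0.135137 rad = 7.7428°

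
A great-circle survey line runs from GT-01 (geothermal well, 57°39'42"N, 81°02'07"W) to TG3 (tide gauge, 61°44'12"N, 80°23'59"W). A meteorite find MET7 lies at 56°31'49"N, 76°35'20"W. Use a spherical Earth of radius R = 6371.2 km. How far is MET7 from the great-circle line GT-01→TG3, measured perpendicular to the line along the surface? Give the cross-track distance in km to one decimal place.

GT-01: φ = +57.66167°, λ = -81.03528°
TG3: φ = +61.73667°, λ = -80.39972°
MET7: φ = +56.53028°, λ = -76.58889°
δ₁₃ = central angle GT-01→MET7 = 0.046541 rad  (haversine)
θ₁₃ = bearing GT-01→MET7 = 113.220°,  θ₁₂ = bearing GT-01→TG3 = 4.226°
dₓₜ = R·arcsin(sin δ₁₃ · sin(θ₁₃ − θ₁₂)) = 6371.2·arcsin(0.04652·sin(108.994°)) = 280.365 km
|dₓₜ| = 280.365 km

280.4 km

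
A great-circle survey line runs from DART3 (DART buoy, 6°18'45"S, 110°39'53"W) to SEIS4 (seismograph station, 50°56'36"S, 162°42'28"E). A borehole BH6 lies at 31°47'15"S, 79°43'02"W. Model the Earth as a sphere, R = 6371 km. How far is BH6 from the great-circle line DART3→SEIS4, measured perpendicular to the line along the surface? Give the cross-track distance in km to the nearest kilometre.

4254 km

DART3: φ = -6.31250°, λ = -110.66472°
SEIS4: φ = -50.94333°, λ = +162.70778°
BH6: φ = -31.78750°, λ = -79.71722°
δ₁₃ = central angle DART3→BH6 = 0.672128 rad  (haversine)
θ₁₃ = bearing DART3→BH6 = 135.410°,  θ₁₂ = bearing DART3→SEIS4 = 219.327°
dₓₜ = R·arcsin(sin δ₁₃ · sin(θ₁₃ − θ₁₂)) = 6371·arcsin(0.62265·sin(-83.917°)) = -4253.632 km
|dₓₜ| = 4253.632 km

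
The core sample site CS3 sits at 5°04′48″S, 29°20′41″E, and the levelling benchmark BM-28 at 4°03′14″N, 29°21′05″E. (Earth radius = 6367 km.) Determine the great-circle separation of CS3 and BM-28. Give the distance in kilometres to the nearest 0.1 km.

CS3: φ = -5.08000°, λ = +29.34472°
BM-28: φ = +4.05389°, λ = +29.35139°
Δφ = 9.1339°,  Δλ = 0.0067°
a = sin²(Δφ/2) + cos φ₁ cos φ₂ sin²(Δλ/2) = 0.006340
c = 2·arcsin(√a) = 0.159416 rad = 9.1339°
d = R·c = 6367 × 0.159416 = 1015.0 km

1015.0 km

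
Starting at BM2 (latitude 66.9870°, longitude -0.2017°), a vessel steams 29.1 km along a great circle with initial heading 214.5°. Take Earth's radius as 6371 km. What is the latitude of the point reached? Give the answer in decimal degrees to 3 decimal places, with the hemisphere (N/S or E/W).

66.771°N

δ = d/R = 29.1/6371 = 0.004568 rad
φ₂ = arcsin(sin φ₁ cos δ + cos φ₁ sin δ cos θ)
   = arcsin(0.92042·0.99999 + 0.39094·0.00457·-0.82413) = 66.77088°
λ₂ = λ₁ + atan2(sin θ sin δ cos φ₁, cos δ − sin φ₁ sin φ₂) = -0.57753°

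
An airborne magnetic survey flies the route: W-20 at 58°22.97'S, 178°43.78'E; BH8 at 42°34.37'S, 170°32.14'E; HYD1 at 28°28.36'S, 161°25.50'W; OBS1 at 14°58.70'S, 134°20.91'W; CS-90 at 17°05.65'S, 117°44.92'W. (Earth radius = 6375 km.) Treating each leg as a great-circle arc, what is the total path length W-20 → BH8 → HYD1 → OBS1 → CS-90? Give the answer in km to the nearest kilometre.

W-20: φ = -58.38283°, λ = +178.72967°
BH8: φ = -42.57283°, λ = +170.53567°
HYD1: φ = -28.47267°, λ = -161.42500°
OBS1: φ = -14.97833°, λ = -134.34850°
CS-90: φ = -17.09417°, λ = -117.74867°
W-20→BH8: c = 0.290051 rad, d = 1849.08 km
BH8→HYD1: c = 0.464849 rad, d = 2963.41 km
HYD1→OBS1: c = 0.496358 rad, d = 3164.28 km
OBS1→CS-90: c = 0.280792 rad, d = 1790.05 km
Total = 1849.08 + 2963.41 + 3164.28 + 1790.05 = 9766.82 km

9767 km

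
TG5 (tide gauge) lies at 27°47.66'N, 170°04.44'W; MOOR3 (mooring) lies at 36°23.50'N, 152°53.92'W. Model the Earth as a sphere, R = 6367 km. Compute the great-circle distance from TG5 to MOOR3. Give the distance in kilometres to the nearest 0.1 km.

1873.8 km

TG5: φ = +27.79433°, λ = -170.07400°
MOOR3: φ = +36.39167°, λ = -152.89867°
Δφ = 8.5973°,  Δλ = 17.1753°
a = sin²(Δφ/2) + cos φ₁ cos φ₂ sin²(Δλ/2) = 0.021496
c = 2·arcsin(√a) = 0.294293 rad = 16.8618°
d = R·c = 6367 × 0.294293 = 1873.8 km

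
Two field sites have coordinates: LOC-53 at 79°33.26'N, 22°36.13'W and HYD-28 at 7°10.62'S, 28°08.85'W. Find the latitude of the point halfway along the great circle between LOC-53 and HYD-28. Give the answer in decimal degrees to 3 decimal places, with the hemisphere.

36.205°N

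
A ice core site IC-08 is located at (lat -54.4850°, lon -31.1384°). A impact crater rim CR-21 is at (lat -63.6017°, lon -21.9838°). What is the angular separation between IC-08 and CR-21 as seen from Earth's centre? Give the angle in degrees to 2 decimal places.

10.24°

Δφ = -9.1167°,  Δλ = 9.1546°
a = sin²(Δφ/2) + cos φ₁ cos φ₂ sin²(Δλ/2) = 0.007961
c = 2·arcsin(√a) = 0.178687 rad = 10.2380°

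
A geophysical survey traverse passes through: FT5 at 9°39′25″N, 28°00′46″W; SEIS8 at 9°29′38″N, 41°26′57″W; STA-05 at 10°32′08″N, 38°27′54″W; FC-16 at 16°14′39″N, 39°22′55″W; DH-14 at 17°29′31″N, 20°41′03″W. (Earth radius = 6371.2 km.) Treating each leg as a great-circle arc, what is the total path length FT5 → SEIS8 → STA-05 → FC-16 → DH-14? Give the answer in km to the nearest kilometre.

FT5: φ = +9.65694°, λ = -28.01278°
SEIS8: φ = +9.49389°, λ = -41.44917°
STA-05: φ = +10.53556°, λ = -38.46500°
FC-16: φ = +16.24417°, λ = -39.38194°
DH-14: φ = +17.49194°, λ = -20.68417°
FT5→SEIS8: c = 0.231245 rad, d = 1473.31 km
SEIS8→STA-05: c = 0.054416 rad, d = 346.69 km
STA-05→FC-16: c = 0.100842 rad, d = 642.48 km
FC-16→DH-14: c = 0.312930 rad, d = 1993.74 km
Total = 1473.31 + 346.69 + 642.48 + 1993.74 = 4456.23 km

4456 km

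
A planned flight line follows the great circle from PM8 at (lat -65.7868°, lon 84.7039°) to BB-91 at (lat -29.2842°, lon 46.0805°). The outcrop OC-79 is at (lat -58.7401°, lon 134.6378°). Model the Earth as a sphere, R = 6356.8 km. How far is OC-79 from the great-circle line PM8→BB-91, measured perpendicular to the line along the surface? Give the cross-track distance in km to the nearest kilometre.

1322 km

δ₁₃ = central angle PM8→OC-79 = 0.411279 rad  (haversine)
θ₁₃ = bearing PM8→OC-79 = 96.602°,  θ₁₂ = bearing PM8→BB-91 = 307.705°
dₓₜ = R·arcsin(sin δ₁₃ · sin(θ₁₃ − θ₁₂)) = 6356.8·arcsin(0.39978·sin(-211.104°)) = 1322.337 km
|dₓₜ| = 1322.337 km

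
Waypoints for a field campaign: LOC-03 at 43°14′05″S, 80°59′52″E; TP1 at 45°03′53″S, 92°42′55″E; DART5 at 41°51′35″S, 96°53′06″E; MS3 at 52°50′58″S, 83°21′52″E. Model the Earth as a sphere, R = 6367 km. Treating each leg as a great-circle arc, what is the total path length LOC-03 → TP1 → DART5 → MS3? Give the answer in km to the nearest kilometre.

LOC-03: φ = -43.23472°, λ = +80.99778°
TP1: φ = -45.06472°, λ = +92.71528°
DART5: φ = -41.85972°, λ = +96.88500°
MS3: φ = -52.84944°, λ = +83.36444°
LOC-03→TP1: c = 0.150031 rad, d = 955.25 km
TP1→DART5: c = 0.076915 rad, d = 489.72 km
DART5→MS3: c = 0.248850 rad, d = 1584.43 km
Total = 955.25 + 489.72 + 1584.43 = 3029.40 km

3029 km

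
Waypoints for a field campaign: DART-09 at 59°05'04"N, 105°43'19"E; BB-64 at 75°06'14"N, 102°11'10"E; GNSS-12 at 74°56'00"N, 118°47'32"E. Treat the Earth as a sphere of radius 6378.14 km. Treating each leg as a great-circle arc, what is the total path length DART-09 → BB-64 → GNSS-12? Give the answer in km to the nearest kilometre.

2266 km

DART-09: φ = +59.08444°, λ = +105.72194°
BB-64: φ = +75.10389°, λ = +102.18611°
GNSS-12: φ = +74.93333°, λ = +118.79222°
DART-09→BB-64: c = 0.280502 rad, d = 1789.08 km
BB-64→GNSS-12: c = 0.074736 rad, d = 476.68 km
Total = 1789.08 + 476.68 = 2265.76 km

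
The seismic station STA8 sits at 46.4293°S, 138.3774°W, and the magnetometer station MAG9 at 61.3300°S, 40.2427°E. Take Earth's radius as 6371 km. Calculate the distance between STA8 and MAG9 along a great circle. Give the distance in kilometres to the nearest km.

8032 km

Δφ = -14.9007°,  Δλ = 178.6201°
a = sin²(Δφ/2) + cos φ₁ cos φ₂ sin²(Δλ/2) = 0.347443
c = 2·arcsin(√a) = 1.260737 rad = 72.2349°
d = R·c = 6371 × 1.260737 = 8032.2 km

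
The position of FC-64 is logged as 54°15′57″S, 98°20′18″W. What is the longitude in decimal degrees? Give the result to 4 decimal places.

98° + 20′/60 + 18″/3600 = 98 + 0.33333 + 0.00500 = 98.3383°

98.3383°W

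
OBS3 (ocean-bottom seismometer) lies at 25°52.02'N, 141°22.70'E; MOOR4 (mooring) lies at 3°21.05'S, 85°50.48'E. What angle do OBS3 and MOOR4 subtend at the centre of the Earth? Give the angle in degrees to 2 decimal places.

61.13°

OBS3: φ = +25.86700°, λ = +141.37833°
MOOR4: φ = -3.35083°, λ = +85.84133°
Δφ = -29.2178°,  Δλ = -55.5370°
a = sin²(Δφ/2) + cos φ₁ cos φ₂ sin²(Δλ/2) = 0.258596
c = 2·arcsin(√a) = 1.066939 rad = 61.1311°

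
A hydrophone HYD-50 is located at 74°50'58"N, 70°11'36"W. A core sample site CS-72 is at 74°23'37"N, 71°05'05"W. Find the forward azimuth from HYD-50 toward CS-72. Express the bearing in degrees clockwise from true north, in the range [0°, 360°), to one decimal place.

HYD-50: φ = +74.84944°, λ = -70.19333°
CS-72: φ = +74.39361°, λ = -71.08472°
Δλ = -0.8914°
y = sin Δλ · cos φ₂ = -0.004185
x = cos φ₁ sin φ₂ − sin φ₁ cos φ₂ cos Δλ = -0.007924
θ = atan2(y, x) = -152.1589° → 207.8411° (mod 360°)

207.8°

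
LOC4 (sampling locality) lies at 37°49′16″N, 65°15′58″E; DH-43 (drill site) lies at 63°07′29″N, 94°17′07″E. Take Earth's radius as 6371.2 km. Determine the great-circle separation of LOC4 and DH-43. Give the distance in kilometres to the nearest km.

LOC4: φ = +37.82111°, λ = +65.26611°
DH-43: φ = +63.12472°, λ = +94.28528°
Δφ = 25.3036°,  Δλ = 29.0192°
a = sin²(Δφ/2) + cos φ₁ cos φ₂ sin²(Δλ/2) = 0.070387
c = 2·arcsin(√a) = 0.537042 rad = 30.7702°
d = R·c = 6371.2 × 0.537042 = 3421.6 km

3422 km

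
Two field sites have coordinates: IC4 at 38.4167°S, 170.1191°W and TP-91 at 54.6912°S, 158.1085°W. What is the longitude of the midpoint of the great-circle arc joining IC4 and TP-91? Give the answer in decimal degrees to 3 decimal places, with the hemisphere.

Bx = cos φ₂ cos Δλ = 0.565330,  By = cos φ₂ sin Δλ = 0.120274
φₘ = atan2(sin φ₁ + sin φ₂, √((cos φ₁ + Bx)² + By²)) = -46.70773°
λₘ = λ₁ + atan2(By, cos φ₁ + Bx) = -165.02361°

165.024°W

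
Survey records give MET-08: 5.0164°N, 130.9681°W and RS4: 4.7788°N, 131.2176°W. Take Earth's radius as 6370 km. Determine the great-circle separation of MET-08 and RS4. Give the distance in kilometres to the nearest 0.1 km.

38.2 km

Δφ = -0.2376°,  Δλ = -0.2495°
a = sin²(Δφ/2) + cos φ₁ cos φ₂ sin²(Δλ/2) = 0.000009
c = 2·arcsin(√a) = 0.006002 rad = 0.3439°
d = R·c = 6370 × 0.006002 = 38.2 km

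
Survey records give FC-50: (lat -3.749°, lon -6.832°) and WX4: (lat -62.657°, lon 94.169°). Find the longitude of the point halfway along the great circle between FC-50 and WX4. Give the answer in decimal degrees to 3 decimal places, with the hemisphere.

Bx = cos φ₂ cos Δλ = -0.087650,  By = cos φ₂ sin Δλ = 0.450876
φₘ = atan2(sin φ₁ + sin φ₂, √((cos φ₁ + Bx)² + By²)) = -43.19384°
λₘ = λ₁ + atan2(By, cos φ₁ + Bx) = 19.51967°

19.520°E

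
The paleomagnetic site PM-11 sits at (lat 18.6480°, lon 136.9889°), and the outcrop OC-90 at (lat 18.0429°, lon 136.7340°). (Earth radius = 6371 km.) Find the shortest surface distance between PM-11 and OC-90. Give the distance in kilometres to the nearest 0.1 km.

72.5 km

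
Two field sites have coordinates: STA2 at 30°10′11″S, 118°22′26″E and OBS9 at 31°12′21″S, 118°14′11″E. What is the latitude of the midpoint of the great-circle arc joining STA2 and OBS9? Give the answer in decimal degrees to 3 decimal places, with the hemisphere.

30.688°S

STA2: φ = -30.16972°, λ = +118.37389°
OBS9: φ = -31.20583°, λ = +118.23639°
Bx = cos φ₂ cos Δλ = 0.855309,  By = cos φ₂ sin Δλ = -0.002053
φₘ = atan2(sin φ₁ + sin φ₂, √((cos φ₁ + Bx)² + By²)) = -30.68780°
λₘ = λ₁ + atan2(By, cos φ₁ + Bx) = 118.30551°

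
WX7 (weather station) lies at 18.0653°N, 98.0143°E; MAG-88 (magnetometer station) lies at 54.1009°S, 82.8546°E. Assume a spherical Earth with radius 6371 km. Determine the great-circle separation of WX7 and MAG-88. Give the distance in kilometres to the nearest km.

Δφ = -72.1662°,  Δλ = -15.1597°
a = sin²(Δφ/2) + cos φ₁ cos φ₂ sin²(Δλ/2) = 0.356571
c = 2·arcsin(√a) = 1.279851 rad = 73.3301°
d = R·c = 6371 × 1.279851 = 8153.9 km

8154 km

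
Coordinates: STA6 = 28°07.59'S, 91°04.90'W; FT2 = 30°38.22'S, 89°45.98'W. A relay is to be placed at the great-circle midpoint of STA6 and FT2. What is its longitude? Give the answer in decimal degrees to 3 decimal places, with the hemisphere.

90.432°W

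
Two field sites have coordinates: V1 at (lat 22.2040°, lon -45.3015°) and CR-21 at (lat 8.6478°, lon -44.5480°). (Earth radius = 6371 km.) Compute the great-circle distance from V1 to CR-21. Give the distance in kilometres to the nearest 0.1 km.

1509.5 km

Δφ = -13.5562°,  Δλ = 0.7535°
a = sin²(Δφ/2) + cos φ₁ cos φ₂ sin²(Δλ/2) = 0.013969
c = 2·arcsin(√a) = 0.236938 rad = 13.5755°
d = R·c = 6371 × 0.236938 = 1509.5 km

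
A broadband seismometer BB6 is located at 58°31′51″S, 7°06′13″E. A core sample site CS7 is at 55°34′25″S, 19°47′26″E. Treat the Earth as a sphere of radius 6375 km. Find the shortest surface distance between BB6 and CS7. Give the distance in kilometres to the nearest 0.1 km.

BB6: φ = -58.53083°, λ = +7.10361°
CS7: φ = -55.57361°, λ = +19.79056°
Δφ = 2.9572°,  Δλ = 12.6869°
a = sin²(Δφ/2) + cos φ₁ cos φ₂ sin²(Δλ/2) = 0.004269
c = 2·arcsin(√a) = 0.130764 rad = 7.4922°
d = R·c = 6375 × 0.130764 = 833.6 km

833.6 km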